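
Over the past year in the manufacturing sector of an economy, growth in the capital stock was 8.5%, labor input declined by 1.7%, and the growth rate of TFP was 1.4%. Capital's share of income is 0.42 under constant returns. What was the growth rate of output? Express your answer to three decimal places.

Labor's share = 1 − 0.42 = 0.58.
The capital stock: 0.42 × 8.5 = 3.57 pp.
Labor input: 0.58 × (-1.7) = -0.986 pp.
Output growth = 1.4 + 2.584 = 3.984%.

Output growth was 3.984%.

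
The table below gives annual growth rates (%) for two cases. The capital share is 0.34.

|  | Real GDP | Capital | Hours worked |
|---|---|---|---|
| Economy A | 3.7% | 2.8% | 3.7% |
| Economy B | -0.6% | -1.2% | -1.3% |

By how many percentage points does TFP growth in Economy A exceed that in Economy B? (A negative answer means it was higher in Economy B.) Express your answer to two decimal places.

Labor's share = 1 − 0.34 = 0.66.
Economy A: TFP = 3.7 − 0.952 − 2.442 = 0.306%.
Economy B: TFP = -0.6 + 0.408 + 0.858 = 0.666%.
Difference = 0.306 − (0.666) = -0.36 pp.

-0.36 percentage points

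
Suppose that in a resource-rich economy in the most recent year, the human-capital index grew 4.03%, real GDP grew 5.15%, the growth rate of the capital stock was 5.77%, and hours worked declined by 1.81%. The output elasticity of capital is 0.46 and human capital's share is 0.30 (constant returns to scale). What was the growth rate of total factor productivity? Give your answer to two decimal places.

Labor's share = 1 − 0.46 − 0.3 = 0.24.
The capital stock: 0.46 × 5.77 = 2.6542 pp.
The human-capital index: 0.3 × 4.03 = 1.209 pp.
Hours worked: 0.24 × (-1.81) = -0.4344 pp.
TFP growth = 5.15 − 3.4288 = 1.7212%.

1.72%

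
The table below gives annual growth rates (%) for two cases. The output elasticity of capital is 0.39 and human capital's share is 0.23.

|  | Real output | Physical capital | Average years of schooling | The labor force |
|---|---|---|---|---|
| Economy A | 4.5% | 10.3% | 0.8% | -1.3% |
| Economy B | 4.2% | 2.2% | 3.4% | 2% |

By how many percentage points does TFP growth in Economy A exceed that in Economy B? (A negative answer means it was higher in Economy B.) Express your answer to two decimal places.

Labor's share = 1 − 0.39 − 0.23 = 0.38.
Economy A: TFP = 4.5 − 4.017 − 0.184 + 0.494 = 0.793%.
Economy B: TFP = 4.2 − 0.858 − 0.782 − 0.76 = 1.8%.
Difference = 0.793 − (1.8) = -1.007 pp.

-1.01 percentage points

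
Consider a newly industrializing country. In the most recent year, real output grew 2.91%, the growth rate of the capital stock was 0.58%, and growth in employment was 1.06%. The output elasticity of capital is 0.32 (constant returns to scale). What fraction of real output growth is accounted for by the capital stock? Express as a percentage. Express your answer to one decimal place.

The capital stock contributed 0.32 × 0.58 = 0.1856 pp.
Share of growth = 0.1856 / 2.91 × 100 = 6.378%.

The capital stock accounted for 6.4% of growth.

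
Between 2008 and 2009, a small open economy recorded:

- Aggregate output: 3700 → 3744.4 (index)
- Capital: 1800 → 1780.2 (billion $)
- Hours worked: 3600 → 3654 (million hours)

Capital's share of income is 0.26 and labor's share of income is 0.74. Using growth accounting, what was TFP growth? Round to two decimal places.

0.38%

Aggregate output growth = (3744.4 − 3700) / 3700 = 1.2%.
Capital growth = (1780.2 − 1800) / 1800 = -1.1%.
Hours worked growth = (3654 − 3600) / 3600 = 1.5%.
Labor's share = 1 − 0.26 = 0.74.
Capital: 0.26 × (-1.1) = -0.286 pp.
Hours worked: 0.74 × 1.5 = 1.11 pp.
TFP growth = 1.2 − 0.824 = 0.376%.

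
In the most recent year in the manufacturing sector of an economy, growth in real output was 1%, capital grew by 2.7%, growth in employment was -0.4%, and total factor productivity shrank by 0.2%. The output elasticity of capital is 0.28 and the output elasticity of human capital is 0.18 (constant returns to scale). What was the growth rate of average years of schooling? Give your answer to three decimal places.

Labor's share = 1 − 0.28 − 0.18 = 0.54.
gY = gA + 0.28×2.7 + 0.54×(-0.4) + 0.18×g.
0.18×g = 1 + 0.2 − 0.54 = 0.66.
g = 0.66 / 0.18 = 3.66667%.

Average years of schooling grew 3.667%.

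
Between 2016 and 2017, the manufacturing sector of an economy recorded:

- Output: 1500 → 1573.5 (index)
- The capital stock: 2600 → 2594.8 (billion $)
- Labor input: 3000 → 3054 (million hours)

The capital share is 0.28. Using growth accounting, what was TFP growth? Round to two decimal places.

Output growth = (1573.5 − 1500) / 1500 = 4.9%.
The capital stock growth = (2594.8 − 2600) / 2600 = -0.2%.
Labor input growth = (3054 − 3000) / 3000 = 1.8%.
Labor's share = 1 − 0.28 = 0.72.
The capital stock: 0.28 × (-0.2) = -0.056 pp.
Labor input: 0.72 × 1.8 = 1.296 pp.
TFP growth = 4.9 − 1.24 = 3.66%.

3.66%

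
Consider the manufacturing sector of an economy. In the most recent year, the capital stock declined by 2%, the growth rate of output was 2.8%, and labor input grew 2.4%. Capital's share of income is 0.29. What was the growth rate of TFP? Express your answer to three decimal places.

1.676%

Labor's share = 1 − 0.29 = 0.71.
The capital stock: 0.29 × (-2) = -0.58 pp.
Labor input: 0.71 × 2.4 = 1.704 pp.
TFP growth = 2.8 − 1.124 = 1.676%.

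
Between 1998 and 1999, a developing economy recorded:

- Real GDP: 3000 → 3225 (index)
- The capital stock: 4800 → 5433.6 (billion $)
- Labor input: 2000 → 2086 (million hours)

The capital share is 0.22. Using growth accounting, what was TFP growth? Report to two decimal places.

Real GDP growth = (3225 − 3000) / 3000 = 7.5%.
The capital stock growth = (5433.6 − 4800) / 4800 = 13.2%.
Labor input growth = (2086 − 2000) / 2000 = 4.3%.
Labor's share = 1 − 0.22 = 0.78.
The capital stock: 0.22 × 13.2 = 2.904 pp.
Labor input: 0.78 × 4.3 = 3.354 pp.
TFP growth = 7.5 − 6.258 = 1.242%.

TFP grew 1.24%.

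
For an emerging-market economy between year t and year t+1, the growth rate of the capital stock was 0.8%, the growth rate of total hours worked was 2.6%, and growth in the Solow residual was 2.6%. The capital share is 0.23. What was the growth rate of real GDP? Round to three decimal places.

Real GDP growth was 4.786%.

Labor's share = 1 − 0.23 = 0.77.
The capital stock: 0.23 × 0.8 = 0.184 pp.
Total hours worked: 0.77 × 2.6 = 2.002 pp.
Output growth = 2.6 + 2.186 = 4.786%.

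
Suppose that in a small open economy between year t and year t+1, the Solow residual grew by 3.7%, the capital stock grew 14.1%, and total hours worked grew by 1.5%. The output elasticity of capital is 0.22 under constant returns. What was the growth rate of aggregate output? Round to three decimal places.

7.972%

Labor's share = 1 − 0.22 = 0.78.
The capital stock: 0.22 × 14.1 = 3.102 pp.
Total hours worked: 0.78 × 1.5 = 1.17 pp.
Output growth = 3.7 + 4.272 = 7.972%.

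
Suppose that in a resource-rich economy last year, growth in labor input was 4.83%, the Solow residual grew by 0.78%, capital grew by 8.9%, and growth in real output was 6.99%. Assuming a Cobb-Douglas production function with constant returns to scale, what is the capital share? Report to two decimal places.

0.34

gY = gA + α·gK + (1−α)·gL, so gY − gA − gL = α(gK − gL).
6.99 − 0.78 − 4.83 = α × (8.9 − 4.83).
1.38 = 4.07 α, so α = 0.3391.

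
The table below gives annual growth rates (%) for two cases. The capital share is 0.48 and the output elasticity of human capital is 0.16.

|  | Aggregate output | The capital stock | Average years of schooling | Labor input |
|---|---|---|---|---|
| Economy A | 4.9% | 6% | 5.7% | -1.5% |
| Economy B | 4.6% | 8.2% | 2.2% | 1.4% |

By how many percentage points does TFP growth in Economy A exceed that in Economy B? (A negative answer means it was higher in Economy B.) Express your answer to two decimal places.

Labor's share = 1 − 0.48 − 0.16 = 0.36.
Economy A: TFP = 4.9 − 2.88 − 0.912 + 0.54 = 1.648%.
Economy B: TFP = 4.6 − 3.936 − 0.352 − 0.504 = -0.192%.
Difference = 1.648 − (-0.192) = 1.84 pp.

1.84 percentage points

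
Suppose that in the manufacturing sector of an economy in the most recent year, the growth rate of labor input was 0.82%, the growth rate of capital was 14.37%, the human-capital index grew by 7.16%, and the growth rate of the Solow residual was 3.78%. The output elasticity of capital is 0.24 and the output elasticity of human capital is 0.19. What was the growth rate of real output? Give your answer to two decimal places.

9.06%

Labor's share = 1 − 0.24 − 0.19 = 0.57.
Capital: 0.24 × 14.37 = 3.4488 pp.
The human-capital index: 0.19 × 7.16 = 1.3604 pp.
Labor input: 0.57 × 0.82 = 0.4674 pp.
Output growth = 3.78 + 5.2766 = 9.0566%.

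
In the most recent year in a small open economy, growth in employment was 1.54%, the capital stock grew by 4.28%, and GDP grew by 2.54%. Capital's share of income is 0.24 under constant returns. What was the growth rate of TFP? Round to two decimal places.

0.34%

Labor's share = 1 − 0.24 = 0.76.
The capital stock: 0.24 × 4.28 = 1.0272 pp.
Employment: 0.76 × 1.54 = 1.1704 pp.
TFP growth = 2.54 − 2.1976 = 0.3424%.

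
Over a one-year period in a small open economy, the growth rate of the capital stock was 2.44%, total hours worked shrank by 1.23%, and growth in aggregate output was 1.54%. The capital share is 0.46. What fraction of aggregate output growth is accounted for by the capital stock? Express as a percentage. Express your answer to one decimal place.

The capital stock contributed 0.46 × 2.44 = 1.1224 pp.
Share of growth = 1.1224 / 1.54 × 100 = 72.883%.

72.9%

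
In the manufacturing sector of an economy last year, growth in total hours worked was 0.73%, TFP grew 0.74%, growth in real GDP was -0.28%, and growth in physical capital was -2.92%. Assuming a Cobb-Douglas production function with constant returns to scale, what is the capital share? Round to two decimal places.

The capital share is 0.48.

gY = gA + α·gK + (1−α)·gL, so gY − gA − gL = α(gK − gL).
-0.28 − 0.74 − 0.73 = α × (-2.92 − 0.73).
-1.75 = -3.65 α, so α = 0.4795.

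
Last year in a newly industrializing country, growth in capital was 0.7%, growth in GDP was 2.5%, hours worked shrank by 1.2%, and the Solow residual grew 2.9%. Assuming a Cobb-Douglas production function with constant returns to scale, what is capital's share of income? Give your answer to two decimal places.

gY = gA + α·gK + (1−α)·gL, so gY − gA − gL = α(gK − gL).
2.5 − 2.9 + 1.2 = α × (0.7 − (-1.2)).
0.8 = 1.9 α, so α = 0.4211.

α = 0.42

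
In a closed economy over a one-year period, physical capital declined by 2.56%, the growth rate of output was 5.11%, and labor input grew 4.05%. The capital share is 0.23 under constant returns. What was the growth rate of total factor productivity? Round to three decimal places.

Labor's share = 1 − 0.23 = 0.77.
Physical capital: 0.23 × (-2.56) = -0.5888 pp.
Labor input: 0.77 × 4.05 = 3.1185 pp.
TFP growth = 5.11 − 2.5297 = 2.5803%.

2.580%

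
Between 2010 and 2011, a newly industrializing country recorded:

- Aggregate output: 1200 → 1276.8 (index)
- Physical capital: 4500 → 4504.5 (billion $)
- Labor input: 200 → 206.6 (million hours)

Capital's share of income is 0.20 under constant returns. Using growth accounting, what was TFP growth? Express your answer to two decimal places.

3.74%

Aggregate output growth = (1276.8 − 1200) / 1200 = 6.4%.
Physical capital growth = (4504.5 − 4500) / 4500 = 0.1%.
Labor input growth = (206.6 − 200) / 200 = 3.3%.
Labor's share = 1 − 0.2 = 0.8.
Physical capital: 0.2 × 0.1 = 0.02 pp.
Labor input: 0.8 × 3.3 = 2.64 pp.
TFP growth = 6.4 − 2.66 = 3.74%.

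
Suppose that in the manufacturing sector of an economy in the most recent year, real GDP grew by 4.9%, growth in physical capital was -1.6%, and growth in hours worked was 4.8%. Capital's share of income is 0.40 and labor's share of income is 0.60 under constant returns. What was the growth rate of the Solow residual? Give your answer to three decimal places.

Labor's share = 1 − 0.4 = 0.6.
Physical capital: 0.4 × (-1.6) = -0.64 pp.
Hours worked: 0.6 × 4.8 = 2.88 pp.
TFP growth = 4.9 − 2.24 = 2.66%.

2.660%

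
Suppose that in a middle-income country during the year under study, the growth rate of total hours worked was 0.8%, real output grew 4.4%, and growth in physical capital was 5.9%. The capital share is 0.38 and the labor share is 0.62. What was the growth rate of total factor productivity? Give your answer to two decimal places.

Labor's share = 1 − 0.38 = 0.62.
Physical capital: 0.38 × 5.9 = 2.242 pp.
Total hours worked: 0.62 × 0.8 = 0.496 pp.
TFP growth = 4.4 − 2.738 = 1.662%.

1.66%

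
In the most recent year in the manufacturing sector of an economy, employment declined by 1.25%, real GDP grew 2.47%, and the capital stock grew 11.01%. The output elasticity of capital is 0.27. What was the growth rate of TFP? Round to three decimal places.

0.410%

Labor's share = 1 − 0.27 = 0.73.
The capital stock: 0.27 × 11.01 = 2.9727 pp.
Employment: 0.73 × (-1.25) = -0.9125 pp.
TFP growth = 2.47 − 2.0602 = 0.4098%.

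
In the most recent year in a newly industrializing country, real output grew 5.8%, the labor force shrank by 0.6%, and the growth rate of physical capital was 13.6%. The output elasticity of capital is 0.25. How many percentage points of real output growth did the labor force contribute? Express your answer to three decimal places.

Labor's share = 1 − 0.25 = 0.75.
Contribution = share × growth = 0.75 × (-0.6) = -0.45 pp.

-0.450 pp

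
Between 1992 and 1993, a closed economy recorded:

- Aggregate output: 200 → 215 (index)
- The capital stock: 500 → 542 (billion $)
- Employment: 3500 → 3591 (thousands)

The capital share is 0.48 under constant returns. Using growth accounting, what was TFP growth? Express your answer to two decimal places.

Aggregate output growth = (215 − 200) / 200 = 7.5%.
The capital stock growth = (542 − 500) / 500 = 8.4%.
Employment growth = (3591 − 3500) / 3500 = 2.6%.
Labor's share = 1 − 0.48 = 0.52.
The capital stock: 0.48 × 8.4 = 4.032 pp.
Employment: 0.52 × 2.6 = 1.352 pp.
TFP growth = 7.5 − 5.384 = 2.116%.

2.12%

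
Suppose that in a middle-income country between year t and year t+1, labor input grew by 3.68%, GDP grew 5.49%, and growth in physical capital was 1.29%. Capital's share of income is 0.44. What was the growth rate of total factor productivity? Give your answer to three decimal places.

Labor's share = 1 − 0.44 = 0.56.
Physical capital: 0.44 × 1.29 = 0.5676 pp.
Labor input: 0.56 × 3.68 = 2.0608 pp.
TFP growth = 5.49 − 2.6284 = 2.8616%.

Total factor productivity growth was 2.862%.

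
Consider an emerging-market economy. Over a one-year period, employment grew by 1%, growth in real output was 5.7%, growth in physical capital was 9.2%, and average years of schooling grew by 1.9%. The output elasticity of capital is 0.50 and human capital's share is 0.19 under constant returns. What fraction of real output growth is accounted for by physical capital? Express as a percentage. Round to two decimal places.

Physical capital contributed 0.5 × 9.2 = 4.6 pp.
Share of growth = 4.6 / 5.7 × 100 = 80.7018%.

80.70%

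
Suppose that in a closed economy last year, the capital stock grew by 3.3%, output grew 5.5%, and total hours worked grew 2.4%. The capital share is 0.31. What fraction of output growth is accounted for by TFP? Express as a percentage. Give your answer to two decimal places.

Labor's share = 1 − 0.31 = 0.69.
The capital stock: 0.31 × 3.3 = 1.023 pp.
Total hours worked: 0.69 × 2.4 = 1.656 pp.
TFP growth = 5.5 − 2.679 = 2.821%.
TFP share of growth = 2.821 / 5.5 × 100 = 51.2909%.

TFP accounted for 51.29% of growth.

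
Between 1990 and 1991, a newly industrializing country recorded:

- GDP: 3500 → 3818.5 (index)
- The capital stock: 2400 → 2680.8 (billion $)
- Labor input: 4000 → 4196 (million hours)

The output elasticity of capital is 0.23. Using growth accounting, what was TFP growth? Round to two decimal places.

2.64%

GDP growth = (3818.5 − 3500) / 3500 = 9.1%.
The capital stock growth = (2680.8 − 2400) / 2400 = 11.7%.
Labor input growth = (4196 − 4000) / 4000 = 4.9%.
Labor's share = 1 − 0.23 = 0.77.
The capital stock: 0.23 × 11.7 = 2.691 pp.
Labor input: 0.77 × 4.9 = 3.773 pp.
TFP growth = 9.1 − 6.464 = 2.636%.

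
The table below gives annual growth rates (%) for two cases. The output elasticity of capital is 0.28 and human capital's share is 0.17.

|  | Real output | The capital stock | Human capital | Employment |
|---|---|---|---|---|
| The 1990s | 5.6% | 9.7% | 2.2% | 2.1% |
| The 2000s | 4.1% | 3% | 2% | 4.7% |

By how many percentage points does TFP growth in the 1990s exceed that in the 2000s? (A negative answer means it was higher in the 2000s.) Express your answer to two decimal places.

Labor's share = 1 − 0.28 − 0.17 = 0.55.
The 1990s: TFP = 5.6 − 2.716 − 0.374 − 1.155 = 1.355%.
The 2000s: TFP = 4.1 − 0.84 − 0.34 − 2.585 = 0.335%.
Difference = 1.355 − (0.335) = 1.02 pp.

1.02 percentage points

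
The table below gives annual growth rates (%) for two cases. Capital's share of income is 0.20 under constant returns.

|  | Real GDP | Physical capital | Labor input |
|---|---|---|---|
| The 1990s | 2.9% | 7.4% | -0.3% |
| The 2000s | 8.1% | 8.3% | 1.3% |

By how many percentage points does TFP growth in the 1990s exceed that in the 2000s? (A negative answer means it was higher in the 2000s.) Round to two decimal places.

Labor's share = 1 − 0.2 = 0.8.
The 1990s: TFP = 2.9 − 1.48 + 0.24 = 1.66%.
The 2000s: TFP = 8.1 − 1.66 − 1.04 = 5.4%.
Difference = 1.66 − (5.4) = -3.74 pp.

-3.74 percentage points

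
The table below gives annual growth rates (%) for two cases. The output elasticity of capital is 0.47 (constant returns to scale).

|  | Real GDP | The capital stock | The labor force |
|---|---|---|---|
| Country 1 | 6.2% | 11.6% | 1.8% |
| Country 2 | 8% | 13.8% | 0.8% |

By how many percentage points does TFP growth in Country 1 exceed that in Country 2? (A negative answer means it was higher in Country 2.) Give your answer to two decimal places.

-1.30 percentage points

Labor's share = 1 − 0.47 = 0.53.
Country 1: TFP = 6.2 − 5.452 − 0.954 = -0.206%.
Country 2: TFP = 8 − 6.486 − 0.424 = 1.09%.
Difference = -0.206 − (1.09) = -1.296 pp.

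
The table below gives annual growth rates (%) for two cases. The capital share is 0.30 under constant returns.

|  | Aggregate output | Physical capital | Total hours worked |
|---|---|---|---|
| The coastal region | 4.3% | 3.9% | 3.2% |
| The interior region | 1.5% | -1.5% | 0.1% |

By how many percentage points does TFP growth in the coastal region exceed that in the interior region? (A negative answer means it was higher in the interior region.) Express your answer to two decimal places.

-0.99 percentage points

Labor's share = 1 − 0.3 = 0.7.
The coastal region: TFP = 4.3 − 1.17 − 2.24 = 0.89%.
The interior region: TFP = 1.5 + 0.45 − 0.07 = 1.88%.
Difference = 0.89 − (1.88) = -0.99 pp.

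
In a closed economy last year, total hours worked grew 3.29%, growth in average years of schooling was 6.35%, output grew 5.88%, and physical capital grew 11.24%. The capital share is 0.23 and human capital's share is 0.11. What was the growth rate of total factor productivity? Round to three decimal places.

Labor's share = 1 − 0.23 − 0.11 = 0.66.
Physical capital: 0.23 × 11.24 = 2.5852 pp.
Average years of schooling: 0.11 × 6.35 = 0.6985 pp.
Total hours worked: 0.66 × 3.29 = 2.1714 pp.
TFP growth = 5.88 − 5.4551 = 0.4249%.

Total factor productivity grew 0.425%.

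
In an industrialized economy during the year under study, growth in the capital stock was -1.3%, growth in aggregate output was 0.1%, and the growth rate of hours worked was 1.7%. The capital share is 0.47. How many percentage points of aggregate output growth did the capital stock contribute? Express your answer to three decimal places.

Contribution = share × growth = 0.47 × (-1.3) = -0.611 pp.

-0.611 percentage points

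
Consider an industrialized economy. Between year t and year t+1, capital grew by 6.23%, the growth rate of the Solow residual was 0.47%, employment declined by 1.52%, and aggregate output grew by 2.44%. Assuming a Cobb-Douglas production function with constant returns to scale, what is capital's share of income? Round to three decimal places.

gY = gA + α·gK + (1−α)·gL, so gY − gA − gL = α(gK − gL).
2.44 − 0.47 + 1.52 = α × (6.23 − (-1.52)).
3.49 = 7.75 α, so α = 0.45032.

α = 0.450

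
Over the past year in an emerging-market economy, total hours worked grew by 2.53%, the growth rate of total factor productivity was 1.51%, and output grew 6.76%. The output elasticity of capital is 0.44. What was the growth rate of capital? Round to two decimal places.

8.71%

Labor's share = 1 − 0.44 = 0.56.
gY = gA + 0.56×2.53 + 0.44×g.
0.44×g = 6.76 − 1.51 − 1.4168 = 3.8332.
g = 3.8332 / 0.44 = 8.7118%.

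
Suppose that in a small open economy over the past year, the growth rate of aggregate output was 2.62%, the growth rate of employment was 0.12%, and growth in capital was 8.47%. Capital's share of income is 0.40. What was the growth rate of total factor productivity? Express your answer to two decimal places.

Labor's share = 1 − 0.4 = 0.6.
Capital: 0.4 × 8.47 = 3.388 pp.
Employment: 0.6 × 0.12 = 0.072 pp.
TFP growth = 2.62 − 3.46 = -0.84%.

-0.84%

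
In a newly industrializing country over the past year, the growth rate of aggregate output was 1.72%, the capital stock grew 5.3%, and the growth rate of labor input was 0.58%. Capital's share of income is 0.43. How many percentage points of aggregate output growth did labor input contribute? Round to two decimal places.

0.33

Labor's share = 1 − 0.43 = 0.57.
Contribution = share × growth = 0.57 × 0.58 = 0.3306 pp.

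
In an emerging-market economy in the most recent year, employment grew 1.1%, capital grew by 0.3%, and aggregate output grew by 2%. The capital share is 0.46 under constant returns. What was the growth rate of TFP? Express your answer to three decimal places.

TFP growth was 1.268%.

Labor's share = 1 − 0.46 = 0.54.
Capital: 0.46 × 0.3 = 0.138 pp.
Employment: 0.54 × 1.1 = 0.594 pp.
TFP growth = 2 − 0.732 = 1.268%.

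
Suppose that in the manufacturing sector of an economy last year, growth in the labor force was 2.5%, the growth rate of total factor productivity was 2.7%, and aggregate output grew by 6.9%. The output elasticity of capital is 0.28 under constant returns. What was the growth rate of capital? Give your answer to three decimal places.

Capital growth was 8.571%.

Labor's share = 1 − 0.28 = 0.72.
gY = gA + 0.72×2.5 + 0.28×g.
0.28×g = 6.9 − 2.7 − 1.8 = 2.4.
g = 2.4 / 0.28 = 8.57143%.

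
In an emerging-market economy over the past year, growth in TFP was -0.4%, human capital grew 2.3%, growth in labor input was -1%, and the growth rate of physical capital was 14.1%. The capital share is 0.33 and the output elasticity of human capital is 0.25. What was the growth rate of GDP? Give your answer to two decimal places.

Labor's share = 1 − 0.33 − 0.25 = 0.42.
Physical capital: 0.33 × 14.1 = 4.653 pp.
Human capital: 0.25 × 2.3 = 0.575 pp.
Labor input: 0.42 × (-1) = -0.42 pp.
Output growth = -0.4 + 4.808 = 4.408%.

4.41%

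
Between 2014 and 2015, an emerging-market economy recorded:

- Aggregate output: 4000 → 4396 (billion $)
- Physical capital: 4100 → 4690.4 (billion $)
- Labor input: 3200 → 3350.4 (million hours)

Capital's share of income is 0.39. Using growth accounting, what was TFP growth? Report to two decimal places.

1.42%

Aggregate output growth = (4396 − 4000) / 4000 = 9.9%.
Physical capital growth = (4690.4 − 4100) / 4100 = 14.4%.
Labor input growth = (3350.4 − 3200) / 3200 = 4.7%.
Labor's share = 1 − 0.39 = 0.61.
Physical capital: 0.39 × 14.4 = 5.616 pp.
Labor input: 0.61 × 4.7 = 2.867 pp.
TFP growth = 9.9 − 8.483 = 1.417%.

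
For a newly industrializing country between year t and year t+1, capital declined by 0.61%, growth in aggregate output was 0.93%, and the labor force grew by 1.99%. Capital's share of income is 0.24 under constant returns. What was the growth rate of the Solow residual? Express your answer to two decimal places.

Labor's share = 1 − 0.24 = 0.76.
Capital: 0.24 × (-0.61) = -0.1464 pp.
The labor force: 0.76 × 1.99 = 1.5124 pp.
TFP growth = 0.93 − 1.366 = -0.436%.

-0.44%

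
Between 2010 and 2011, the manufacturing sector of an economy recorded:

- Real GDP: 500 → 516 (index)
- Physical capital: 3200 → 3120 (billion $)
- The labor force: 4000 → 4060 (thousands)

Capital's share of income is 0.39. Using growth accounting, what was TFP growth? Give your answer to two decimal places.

TFP grew 3.26%.

Real GDP growth = (516 − 500) / 500 = 3.2%.
Physical capital growth = (3120 − 3200) / 3200 = -2.5%.
The labor force growth = (4060 − 4000) / 4000 = 1.5%.
Labor's share = 1 − 0.39 = 0.61.
Physical capital: 0.39 × (-2.5) = -0.975 pp.
The labor force: 0.61 × 1.5 = 0.915 pp.
TFP growth = 3.2 + 0.06 = 3.26%.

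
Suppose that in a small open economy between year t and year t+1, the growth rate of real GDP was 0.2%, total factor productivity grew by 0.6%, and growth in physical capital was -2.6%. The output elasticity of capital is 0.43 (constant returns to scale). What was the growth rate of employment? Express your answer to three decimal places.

Employment growth was 1.260%.

Labor's share = 1 − 0.43 = 0.57.
gY = gA + 0.43×(-2.6) + 0.57×g.
0.57×g = 0.2 − 0.6 + 1.118 = 0.718.
g = 0.718 / 0.57 = 1.25965%.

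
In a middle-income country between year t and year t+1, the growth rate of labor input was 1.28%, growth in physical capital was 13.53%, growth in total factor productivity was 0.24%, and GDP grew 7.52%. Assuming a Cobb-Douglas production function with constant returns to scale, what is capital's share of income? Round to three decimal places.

gY = gA + α·gK + (1−α)·gL, so gY − gA − gL = α(gK − gL).
7.52 − 0.24 − 1.28 = α × (13.53 − 1.28).
6 = 12.25 α, so α = 0.4898.

α = 0.490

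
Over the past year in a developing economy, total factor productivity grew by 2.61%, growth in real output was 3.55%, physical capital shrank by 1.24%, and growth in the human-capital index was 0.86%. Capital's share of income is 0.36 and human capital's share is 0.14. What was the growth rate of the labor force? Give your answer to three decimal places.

Labor's share = 1 − 0.36 − 0.14 = 0.5.
gY = gA + 0.36×(-1.24) + 0.14×0.86 + 0.5×g.
0.5×g = 3.55 − 2.61 + 0.326 = 1.266.
g = 1.266 / 0.5 = 2.532%.

The labor force grew 2.532%.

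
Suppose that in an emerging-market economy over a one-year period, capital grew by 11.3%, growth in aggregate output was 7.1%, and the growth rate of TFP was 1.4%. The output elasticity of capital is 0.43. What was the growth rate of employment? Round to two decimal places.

1.48%

Labor's share = 1 − 0.43 = 0.57.
gY = gA + 0.43×11.3 + 0.57×g.
0.57×g = 7.1 − 1.4 − 4.859 = 0.841.
g = 0.841 / 0.57 = 1.4754%.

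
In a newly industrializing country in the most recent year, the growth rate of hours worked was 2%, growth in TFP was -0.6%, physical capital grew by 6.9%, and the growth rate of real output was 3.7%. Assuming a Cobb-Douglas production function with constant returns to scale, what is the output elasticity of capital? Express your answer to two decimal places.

α = 0.47

gY = gA + α·gK + (1−α)·gL, so gY − gA − gL = α(gK − gL).
3.7 + 0.6 − 2 = α × (6.9 − 2).
2.3 = 4.9 α, so α = 0.4694.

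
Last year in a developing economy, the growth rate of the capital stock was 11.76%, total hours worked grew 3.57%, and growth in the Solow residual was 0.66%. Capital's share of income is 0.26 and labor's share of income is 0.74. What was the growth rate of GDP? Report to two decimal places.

GDP growth was 6.36%.

Labor's share = 1 − 0.26 = 0.74.
The capital stock: 0.26 × 11.76 = 3.0576 pp.
Total hours worked: 0.74 × 3.57 = 2.6418 pp.
Output growth = 0.66 + 5.6994 = 6.3594%.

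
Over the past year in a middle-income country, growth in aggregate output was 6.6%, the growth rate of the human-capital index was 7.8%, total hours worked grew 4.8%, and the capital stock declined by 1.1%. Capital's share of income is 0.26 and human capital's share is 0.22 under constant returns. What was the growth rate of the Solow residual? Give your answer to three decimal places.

Labor's share = 1 − 0.26 − 0.22 = 0.52.
The capital stock: 0.26 × (-1.1) = -0.286 pp.
The human-capital index: 0.22 × 7.8 = 1.716 pp.
Total hours worked: 0.52 × 4.8 = 2.496 pp.
TFP growth = 6.6 − 3.926 = 2.674%.

2.674%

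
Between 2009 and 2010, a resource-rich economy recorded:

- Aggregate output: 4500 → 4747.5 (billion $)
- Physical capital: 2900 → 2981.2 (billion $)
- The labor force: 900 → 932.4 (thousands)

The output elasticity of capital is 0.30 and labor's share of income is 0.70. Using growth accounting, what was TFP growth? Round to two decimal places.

Aggregate output growth = (4747.5 − 4500) / 4500 = 5.5%.
Physical capital growth = (2981.2 − 2900) / 2900 = 2.8%.
The labor force growth = (932.4 − 900) / 900 = 3.6%.
Labor's share = 1 − 0.3 = 0.7.
Physical capital: 0.3 × 2.8 = 0.84 pp.
The labor force: 0.7 × 3.6 = 2.52 pp.
TFP growth = 5.5 − 3.36 = 2.14%.

TFP growth was 2.14%.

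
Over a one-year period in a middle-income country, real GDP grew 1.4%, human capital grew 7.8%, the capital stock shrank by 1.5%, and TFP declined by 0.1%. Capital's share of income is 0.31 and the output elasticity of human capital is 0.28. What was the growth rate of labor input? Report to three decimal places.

Labor's share = 1 − 0.31 − 0.28 = 0.41.
gY = gA + 0.31×(-1.5) + 0.28×7.8 + 0.41×g.
0.41×g = 1.4 + 0.1 − 1.719 = -0.219.
g = -0.219 / 0.41 = -0.53415%.

-0.534%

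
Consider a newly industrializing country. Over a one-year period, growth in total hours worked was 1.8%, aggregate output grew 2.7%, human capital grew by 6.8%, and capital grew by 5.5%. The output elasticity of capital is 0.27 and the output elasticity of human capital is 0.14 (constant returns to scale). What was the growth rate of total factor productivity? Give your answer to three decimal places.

-0.799%

Labor's share = 1 − 0.27 − 0.14 = 0.59.
Capital: 0.27 × 5.5 = 1.485 pp.
Human capital: 0.14 × 6.8 = 0.952 pp.
Total hours worked: 0.59 × 1.8 = 1.062 pp.
TFP growth = 2.7 − 3.499 = -0.799%.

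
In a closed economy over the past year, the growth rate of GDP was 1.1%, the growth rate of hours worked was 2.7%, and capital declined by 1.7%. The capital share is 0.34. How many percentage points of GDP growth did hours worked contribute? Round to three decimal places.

Labor's share = 1 − 0.34 = 0.66.
Contribution = share × growth = 0.66 × 2.7 = 1.782 pp.

1.782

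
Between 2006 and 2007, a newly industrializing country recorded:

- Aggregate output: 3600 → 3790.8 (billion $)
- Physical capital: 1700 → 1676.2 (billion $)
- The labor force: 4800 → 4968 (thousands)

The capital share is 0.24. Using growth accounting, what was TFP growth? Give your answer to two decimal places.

Aggregate output growth = (3790.8 − 3600) / 3600 = 5.3%.
Physical capital growth = (1676.2 − 1700) / 1700 = -1.4%.
The labor force growth = (4968 − 4800) / 4800 = 3.5%.
Labor's share = 1 − 0.24 = 0.76.
Physical capital: 0.24 × (-1.4) = -0.336 pp.
The labor force: 0.76 × 3.5 = 2.66 pp.
TFP growth = 5.3 − 2.324 = 2.976%.

TFP growth was 2.98%.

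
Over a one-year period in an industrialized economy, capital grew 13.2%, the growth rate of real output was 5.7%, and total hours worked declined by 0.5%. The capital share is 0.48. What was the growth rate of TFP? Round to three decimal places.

Labor's share = 1 − 0.48 = 0.52.
Capital: 0.48 × 13.2 = 6.336 pp.
Total hours worked: 0.52 × (-0.5) = -0.26 pp.
TFP growth = 5.7 − 6.076 = -0.376%.

-0.376%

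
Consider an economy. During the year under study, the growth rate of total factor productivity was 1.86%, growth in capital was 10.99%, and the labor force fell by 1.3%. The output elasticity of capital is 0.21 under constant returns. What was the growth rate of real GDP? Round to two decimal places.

Labor's share = 1 − 0.21 = 0.79.
Capital: 0.21 × 10.99 = 2.3079 pp.
The labor force: 0.79 × (-1.3) = -1.027 pp.
Output growth = 1.86 + 1.2809 = 3.1409%.

3.14%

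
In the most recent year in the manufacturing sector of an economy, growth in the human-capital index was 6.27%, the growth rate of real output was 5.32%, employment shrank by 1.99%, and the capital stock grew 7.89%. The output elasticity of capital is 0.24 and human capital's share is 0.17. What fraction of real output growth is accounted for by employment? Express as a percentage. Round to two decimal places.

-22.07%

Labor's share = 1 − 0.24 − 0.17 = 0.59.
Employment contributed 0.59 × (-1.99) = -1.1741 pp.
Share of growth = -1.1741 / 5.32 × 100 = -22.0695%.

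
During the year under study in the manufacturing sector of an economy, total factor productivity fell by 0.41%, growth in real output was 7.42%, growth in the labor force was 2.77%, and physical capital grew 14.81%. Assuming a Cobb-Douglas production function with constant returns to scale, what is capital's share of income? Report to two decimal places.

gY = gA + α·gK + (1−α)·gL, so gY − gA − gL = α(gK − gL).
7.42 + 0.41 − 2.77 = α × (14.81 − 2.77).
5.06 = 12.04 α, so α = 0.4203.

Capital's share of income is 0.42.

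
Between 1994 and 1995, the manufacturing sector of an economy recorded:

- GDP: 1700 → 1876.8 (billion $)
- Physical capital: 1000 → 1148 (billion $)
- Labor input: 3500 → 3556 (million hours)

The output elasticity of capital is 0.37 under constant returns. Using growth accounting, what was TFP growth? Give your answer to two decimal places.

GDP growth = (1876.8 − 1700) / 1700 = 10.4%.
Physical capital growth = (1148 − 1000) / 1000 = 14.8%.
Labor input growth = (3556 − 3500) / 3500 = 1.6%.
Labor's share = 1 − 0.37 = 0.63.
Physical capital: 0.37 × 14.8 = 5.476 pp.
Labor input: 0.63 × 1.6 = 1.008 pp.
TFP growth = 10.4 − 6.484 = 3.916%.

3.92%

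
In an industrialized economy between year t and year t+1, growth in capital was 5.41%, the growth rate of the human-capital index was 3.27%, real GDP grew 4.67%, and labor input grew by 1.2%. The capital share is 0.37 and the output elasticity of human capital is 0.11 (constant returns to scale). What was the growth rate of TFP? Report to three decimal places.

1.685%

Labor's share = 1 − 0.37 − 0.11 = 0.52.
Capital: 0.37 × 5.41 = 2.0017 pp.
The human-capital index: 0.11 × 3.27 = 0.3597 pp.
Labor input: 0.52 × 1.2 = 0.624 pp.
TFP growth = 4.67 − 2.9854 = 1.6846%.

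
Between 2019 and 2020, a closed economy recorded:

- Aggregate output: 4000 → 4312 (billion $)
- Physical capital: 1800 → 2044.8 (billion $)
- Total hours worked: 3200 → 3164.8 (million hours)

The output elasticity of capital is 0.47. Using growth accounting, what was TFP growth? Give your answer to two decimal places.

TFP growth was 1.99%.

Aggregate output growth = (4312 − 4000) / 4000 = 7.8%.
Physical capital growth = (2044.8 − 1800) / 1800 = 13.6%.
Total hours worked growth = (3164.8 − 3200) / 3200 = -1.1%.
Labor's share = 1 − 0.47 = 0.53.
Physical capital: 0.47 × 13.6 = 6.392 pp.
Total hours worked: 0.53 × (-1.1) = -0.583 pp.
TFP growth = 7.8 − 5.809 = 1.991%.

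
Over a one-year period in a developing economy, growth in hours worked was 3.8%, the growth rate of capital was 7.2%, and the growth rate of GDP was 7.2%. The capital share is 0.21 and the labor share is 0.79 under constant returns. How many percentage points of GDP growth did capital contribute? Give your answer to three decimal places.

Contribution = share × growth = 0.21 × 7.2 = 1.512 pp.

1.512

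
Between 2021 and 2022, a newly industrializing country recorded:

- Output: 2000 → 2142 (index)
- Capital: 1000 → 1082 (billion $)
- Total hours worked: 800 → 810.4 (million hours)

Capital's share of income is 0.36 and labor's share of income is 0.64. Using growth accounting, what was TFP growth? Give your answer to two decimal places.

3.32%

Output growth = (2142 − 2000) / 2000 = 7.1%.
Capital growth = (1082 − 1000) / 1000 = 8.2%.
Total hours worked growth = (810.4 − 800) / 800 = 1.3%.
Labor's share = 1 − 0.36 = 0.64.
Capital: 0.36 × 8.2 = 2.952 pp.
Total hours worked: 0.64 × 1.3 = 0.832 pp.
TFP growth = 7.1 − 3.784 = 3.316%.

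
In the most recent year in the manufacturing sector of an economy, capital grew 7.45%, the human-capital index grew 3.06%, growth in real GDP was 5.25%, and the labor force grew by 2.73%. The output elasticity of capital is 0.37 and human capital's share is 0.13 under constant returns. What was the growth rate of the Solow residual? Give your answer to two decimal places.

0.73%

Labor's share = 1 − 0.37 − 0.13 = 0.5.
Capital: 0.37 × 7.45 = 2.7565 pp.
The human-capital index: 0.13 × 3.06 = 0.3978 pp.
The labor force: 0.5 × 2.73 = 1.365 pp.
TFP growth = 5.25 − 4.5193 = 0.7307%.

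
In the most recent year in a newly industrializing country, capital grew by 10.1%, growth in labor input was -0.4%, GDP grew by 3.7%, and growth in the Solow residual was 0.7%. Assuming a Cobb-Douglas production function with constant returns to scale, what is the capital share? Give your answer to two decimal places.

The capital share is 0.32.

gY = gA + α·gK + (1−α)·gL, so gY − gA − gL = α(gK − gL).
3.7 − 0.7 + 0.4 = α × (10.1 − (-0.4)).
3.4 = 10.5 α, so α = 0.3238.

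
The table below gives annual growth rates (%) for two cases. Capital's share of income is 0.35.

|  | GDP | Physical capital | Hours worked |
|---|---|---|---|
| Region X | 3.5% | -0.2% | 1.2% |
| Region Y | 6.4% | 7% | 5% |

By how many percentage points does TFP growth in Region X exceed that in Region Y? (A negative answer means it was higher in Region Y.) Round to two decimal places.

2.09 percentage points

Labor's share = 1 − 0.35 = 0.65.
Region X: TFP = 3.5 + 0.07 − 0.78 = 2.79%.
Region Y: TFP = 6.4 − 2.45 − 3.25 = 0.7%.
Difference = 2.79 − (0.7) = 2.09 pp.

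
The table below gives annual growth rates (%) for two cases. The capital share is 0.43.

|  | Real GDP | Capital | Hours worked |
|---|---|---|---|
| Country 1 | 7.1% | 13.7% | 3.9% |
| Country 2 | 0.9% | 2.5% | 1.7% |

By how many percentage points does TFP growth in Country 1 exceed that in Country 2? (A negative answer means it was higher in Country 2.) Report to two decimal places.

Labor's share = 1 − 0.43 = 0.57.
Country 1: TFP = 7.1 − 5.891 − 2.223 = -1.014%.
Country 2: TFP = 0.9 − 1.075 − 0.969 = -1.144%.
Difference = -1.014 − (-1.144) = 0.13 pp.

0.13 percentage points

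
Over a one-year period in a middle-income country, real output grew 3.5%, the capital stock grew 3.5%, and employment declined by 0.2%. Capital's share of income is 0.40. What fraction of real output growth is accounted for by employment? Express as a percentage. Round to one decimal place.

Employment accounted for -3.4% of growth.

Labor's share = 1 − 0.4 = 0.6.
Employment contributed 0.6 × (-0.2) = -0.12 pp.
Share of growth = -0.12 / 3.5 × 100 = -3.429%.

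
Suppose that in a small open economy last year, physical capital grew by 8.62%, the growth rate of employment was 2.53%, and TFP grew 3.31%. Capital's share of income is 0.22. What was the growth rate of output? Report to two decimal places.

Labor's share = 1 − 0.22 = 0.78.
Physical capital: 0.22 × 8.62 = 1.8964 pp.
Employment: 0.78 × 2.53 = 1.9734 pp.
Output growth = 3.31 + 3.8698 = 7.1798%.

7.18%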